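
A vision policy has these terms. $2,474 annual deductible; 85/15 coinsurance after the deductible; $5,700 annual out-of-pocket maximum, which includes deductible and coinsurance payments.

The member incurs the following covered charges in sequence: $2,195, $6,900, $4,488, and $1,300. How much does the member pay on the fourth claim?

$195

#1 ($2,195): entire amount goes to the deductible. Member pays $2,195; OOP now $2,195.
#2 ($6,900): deductible takes $279, $6,621 remains; 15% of $6,621 = $993.15. Member pays $1,272.15; OOP now $3,467.15.
#3 ($4,488): deductible met; 15% of $4,488 = $673.20. Member owes $673.20 (running OOP $4,140.35).
#4 ($1,300): 15% coinsurance on $1,300 = $195. Member owes $195 (running OOP $4,335.35).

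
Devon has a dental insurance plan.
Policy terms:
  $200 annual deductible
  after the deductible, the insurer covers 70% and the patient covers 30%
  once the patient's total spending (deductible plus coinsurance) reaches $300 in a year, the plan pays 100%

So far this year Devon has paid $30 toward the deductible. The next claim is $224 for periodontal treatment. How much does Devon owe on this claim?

$186.20

$30 of the $200 deductible is already met, leaving $170.
After the $170 deductible portion, $224 − $170 = $54 is subject to coinsurance.
30% of $54 = $16.20 falls to the patient.
That puts the patient's cost at $170 + $16.20 = $186.20 before any cap.
Cumulative spending $30 + $186.20 = $216.20 stays under the $300 maximum.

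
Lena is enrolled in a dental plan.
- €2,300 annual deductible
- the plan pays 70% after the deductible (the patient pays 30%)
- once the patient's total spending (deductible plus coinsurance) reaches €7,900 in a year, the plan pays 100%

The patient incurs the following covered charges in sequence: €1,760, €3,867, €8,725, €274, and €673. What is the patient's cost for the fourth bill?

€82.20

Claim 1 (€1,760): fully absorbed by the deductible. Cost to patient: €1,760. OOP to date €1,760.
Claim 2 (€3,867): €540 to deductible, leaving €3,327; 30% of €3,327 = €998.10. Cost to patient: €1,538.10. OOP to date €3,298.10.
Claim 3 (€8,725): deductible already satisfied, so patient's share is 30% × €8,725 = €2,617.50. Patient owes €2,617.50 (running OOP €5,915.60).
Claim 4 (€274): 30% coinsurance on €274 = €82.20. Cost to patient: €82.20. OOP to date €5,997.80.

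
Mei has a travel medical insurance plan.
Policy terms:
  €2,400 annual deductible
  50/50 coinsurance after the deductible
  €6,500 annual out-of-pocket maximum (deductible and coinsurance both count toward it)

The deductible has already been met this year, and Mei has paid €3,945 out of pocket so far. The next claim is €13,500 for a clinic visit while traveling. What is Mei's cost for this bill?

€2,555

With the deductible met, the entire €13,500 is subject to coinsurance.
50% of €13,500 = €6,750 falls to the traveler.
Year-to-date out-of-pocket would reach €3,945 + €6,750 = €10,695, above the €6,500 maximum, so the traveler pays only €6,500 − €3,945 = €2,555.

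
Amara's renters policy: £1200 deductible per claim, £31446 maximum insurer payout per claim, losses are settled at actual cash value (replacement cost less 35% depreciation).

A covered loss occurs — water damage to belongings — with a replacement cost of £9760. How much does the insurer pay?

£5144

At 35% depreciation, ACV = £9760 − £3416 = £6344.
After the deductible, £6344 − £1200 = £5144 remains.
£5144 ≤ £31446, so the limit doesn't bind; insurer pays £5144.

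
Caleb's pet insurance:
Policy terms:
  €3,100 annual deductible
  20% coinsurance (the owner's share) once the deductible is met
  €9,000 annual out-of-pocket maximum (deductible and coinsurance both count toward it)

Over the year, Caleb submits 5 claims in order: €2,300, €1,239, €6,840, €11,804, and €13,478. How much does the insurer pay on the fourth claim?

€9,443.20

Bill 1, €2,300: entire amount goes to the deductible. Owner owes €2,300 (running OOP €2,300). Plan pays €2,300 − €2,300 = €0.
Bill 2, €1,239: €800 finishes the deductible; €439 goes to coinsurance; 20% of €439 = €87.80. Owner owes €887.80 (running OOP €3,187.80). Plan pays €1,239 − €887.80 = €351.20.
Bill 3, €6,840: deductible met; 20% of €6,840 = €1,368. Cost to owner: €1,368. OOP to date €4,555.80. Plan pays €6,840 − €1,368 = €5,472.
Bill 4, €11,804: deductible met; 20% of €11,804 = €2,360.80. Owner pays €2,360.80; OOP now €6,916.60. Insurer: €11,804 − €2,360.80 = €9,443.20.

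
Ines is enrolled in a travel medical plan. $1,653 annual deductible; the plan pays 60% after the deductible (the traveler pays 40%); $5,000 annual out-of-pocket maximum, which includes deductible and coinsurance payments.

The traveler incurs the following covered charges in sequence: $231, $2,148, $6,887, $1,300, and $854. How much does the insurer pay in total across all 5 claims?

$6,420

Claim 1 ($231): fully absorbed by the deductible. Traveler owes $231 (running OOP $231). Insurer: $231 − $231 = $0.
Claim 2 ($2,148): $1,422 finishes the deductible; $726 goes to coinsurance; 40% of $726 = $290.40. Cost to traveler: $1,712.40. OOP to date $1,943.40. Insurer: $2,148 − $1,712.40 = $435.60.
Claim 3 ($6,887): deductible met; 40% of $6,887 = $2,754.80. Cost to traveler: $2,754.80. OOP to date $4,698.20. Plan pays $6,887 − $2,754.80 = $4,132.20.
Claim 4 ($1,300): deductible already satisfied, so traveler's share is 40% × $1,300 = $520. OOP would hit $5,218.20 > $5,000, so the cap limits the traveler to $5,000 − $4,698.20 = $301.80. Plan pays $1,300 − $301.80 = $998.20.
Claim 5 ($854): 40% coinsurance on $854 = $341.60. That would push OOP to $5,341.60, over the $5,000 cap, so traveler pays $5,000 − $5,000 = $0. Plan pays $854 − $0 = $854.
Insurer total: $0 + $435.60 + $4,132.20 + $998.20 + $854 = $6,420.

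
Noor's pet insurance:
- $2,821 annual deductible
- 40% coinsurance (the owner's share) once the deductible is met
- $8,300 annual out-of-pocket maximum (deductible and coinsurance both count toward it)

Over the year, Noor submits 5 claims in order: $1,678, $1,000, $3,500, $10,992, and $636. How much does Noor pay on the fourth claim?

Claim 1 ($1,678): entire amount goes to the deductible. Owner owes $1,678 (running OOP $1,678).
Claim 2 ($1,000): entire amount goes to the deductible. Owner pays $1,000; OOP now $2,678.
Claim 3 ($3,500): $143 to deductible, leaving $3,357; 40% of $3,357 = $1,342.80. Cost to owner: $1,485.80. OOP to date $4,163.80.
Claim 4 ($10,992): deductible met; 40% of $10,992 = $4,396.80. That would push OOP to $8,560.60, over the $8,300 cap, so owner pays $8,300 − $4,163.80 = $4,136.20.

$4,136.20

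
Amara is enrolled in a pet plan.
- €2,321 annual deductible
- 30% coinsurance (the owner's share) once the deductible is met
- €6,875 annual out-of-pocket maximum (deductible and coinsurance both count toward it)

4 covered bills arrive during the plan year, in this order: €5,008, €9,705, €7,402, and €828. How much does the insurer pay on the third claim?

#1 (€5,008): €2,321 finishes the deductible; €2,687 goes to coinsurance; owner's 30% is €806.10. Owner owes €3,127.10 (running OOP €3,127.10). Plan pays €5,008 − €3,127.10 = €1,880.90.
#2 (€9,705): 30% coinsurance on €9,705 = €2,911.50. Owner pays €2,911.50; OOP now €6,038.60. Plan pays €9,705 − €2,911.50 = €6,793.50.
#3 (€7,402): deductible met; 30% of €7,402 = €2,220.60. Adding that to €6,038.60 gives €8,259.20, past the €6,875 cap; owner pays only €6,875 − €6,038.60 = €836.40. Insurer: €7,402 − €836.40 = €6,565.60.

€6,565.60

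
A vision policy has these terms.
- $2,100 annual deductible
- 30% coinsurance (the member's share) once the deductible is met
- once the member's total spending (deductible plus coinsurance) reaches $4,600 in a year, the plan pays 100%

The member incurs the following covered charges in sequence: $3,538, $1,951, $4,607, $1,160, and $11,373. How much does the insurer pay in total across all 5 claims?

$18,029

#1 ($3,538): $2,100 to deductible, leaving $1,438; 30% of $1,438 = $431.40. Cost to member: $2,531.40. OOP to date $2,531.40. Insurer: $3,538 − $2,531.40 = $1,006.60.
#2 ($1,951): deductible met; 30% of $1,951 = $585.30. Cost to member: $585.30. OOP to date $3,116.70. Insurer: $1,951 − $585.30 = $1,365.70.
#3 ($4,607): deductible already satisfied, so member's share is 30% × $4,607 = $1,382.10. Member pays $1,382.10; OOP now $4,498.80. Plan pays $4,607 − $1,382.10 = $3,224.90.
#4 ($1,160): 30% coinsurance on $1,160 = $348. OOP would hit $4,846.80 > $4,600, so the cap limits the member to $4,600 − $4,498.80 = $101.20. Plan pays $1,160 − $101.20 = $1,058.80.
#5 ($11,373): deductible met; 30% of $11,373 = $3,411.90. Adding that to $4,600 gives $8,011.90, past the $4,600 cap; member pays only $4,600 − $4,600 = $0. Plan pays $11,373 − $0 = $11,373.
Insurer total = bills − member's total = $22,629 − $4,600 = $18,029.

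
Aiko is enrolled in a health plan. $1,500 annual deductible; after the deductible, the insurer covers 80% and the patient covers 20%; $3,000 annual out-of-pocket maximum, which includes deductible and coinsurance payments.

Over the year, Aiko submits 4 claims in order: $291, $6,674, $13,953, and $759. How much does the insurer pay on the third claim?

$13,546

Claim 1 ($291): all of it applies to the deductible. Patient owes $291 (running OOP $291). Plan pays $291 − $291 = $0.
Claim 2 ($6,674): $1,209 finishes the deductible; $5,465 goes to coinsurance; patient's 20% is $1,093. Cost to patient: $2,302. OOP to date $2,593. Insurer: $6,674 − $2,302 = $4,372.
Claim 3 ($13,953): 20% coinsurance on $13,953 = $2,790.60. Adding that to $2,593 gives $5,383.60, past the $3,000 cap; patient pays only $3,000 − $2,593 = $407. Insurer: $13,953 − $407 = $13,546.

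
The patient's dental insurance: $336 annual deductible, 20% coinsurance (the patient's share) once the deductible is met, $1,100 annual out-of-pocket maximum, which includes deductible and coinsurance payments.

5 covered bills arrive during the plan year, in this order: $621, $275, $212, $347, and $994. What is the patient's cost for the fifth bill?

$198.80

Claim 1 ($621): deductible takes $336, $285 remains; 20% of $285 = $57. Patient pays $393; OOP now $393.
Claim 2 ($275): deductible already satisfied, so patient's share is 20% × $275 = $55. Patient pays $55; OOP now $448.
Claim 3 ($212): deductible met; 20% of $212 = $42.40. Cost to patient: $42.40. OOP to date $490.40.
Claim 4 ($347): deductible met; 20% of $347 = $69.40. Cost to patient: $69.40. OOP to date $559.80.
Claim 5 ($994): 20% coinsurance on $994 = $198.80. Cost to patient: $198.80. OOP to date $758.60.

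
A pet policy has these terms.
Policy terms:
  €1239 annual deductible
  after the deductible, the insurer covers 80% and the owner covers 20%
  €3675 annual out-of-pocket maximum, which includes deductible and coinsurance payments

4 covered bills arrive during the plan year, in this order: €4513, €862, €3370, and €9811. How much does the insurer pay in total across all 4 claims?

Claim 1 (€4513): €1239 finishes the deductible; €3274 goes to coinsurance; coinsurance €3274 × 20% = €654.80. Owner owes €1893.80 (running OOP €1893.80). Plan pays €4513 − €1893.80 = €2619.20.
Claim 2 (€862): deductible already satisfied, so owner's share is 20% × €862 = €172.40. Owner owes €172.40 (running OOP €2066.20). Insurer: €862 − €172.40 = €689.60.
Claim 3 (€3370): deductible met; 20% of €3370 = €674. Owner pays €674; OOP now €2740.20. Insurer: €3370 − €674 = €2696.
Claim 4 (€9811): deductible met; 20% of €9811 = €1962.20. Adding that to €2740.20 gives €4702.40, past the €3675 cap; owner pays only €3675 − €2740.20 = €934.80. Plan pays €9811 − €934.80 = €8876.20.
Insurer total: €2619.20 + €689.60 + €2696 + €8876.20 = €14881.

€14881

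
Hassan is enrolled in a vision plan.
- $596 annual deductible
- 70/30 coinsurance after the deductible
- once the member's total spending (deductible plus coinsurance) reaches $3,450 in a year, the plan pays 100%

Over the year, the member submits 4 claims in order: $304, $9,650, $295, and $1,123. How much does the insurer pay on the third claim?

Claim 1 ($304): fully absorbed by the deductible. Member owes $304 (running OOP $304). Insurer: $304 − $304 = $0.
Claim 2 ($9,650): $292 finishes the deductible; $9,358 goes to coinsurance; coinsurance $9,358 × 30% = $2,807.40. Member pays $3,099.40; OOP now $3,403.40. Insurer: $9,650 − $3,099.40 = $6,550.60.
Claim 3 ($295): deductible already satisfied, so member's share is 30% × $295 = $88.50. That would push OOP to $3,491.90, over the $3,450 cap, so member pays $3,450 − $3,403.40 = $46.60. Plan pays $295 − $46.60 = $248.40.

$248.40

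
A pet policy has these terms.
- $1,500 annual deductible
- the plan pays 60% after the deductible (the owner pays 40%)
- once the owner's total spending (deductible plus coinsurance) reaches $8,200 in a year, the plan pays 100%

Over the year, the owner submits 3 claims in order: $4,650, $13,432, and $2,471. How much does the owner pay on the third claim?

$67.20

Claim 1 — $4,650: deductible takes $1,500, $3,150 remains; coinsurance $3,150 × 40% = $1,260. Owner owes $2,760 (running OOP $2,760).
Claim 2 — $13,432: 40% coinsurance on $13,432 = $5,372.80. Owner pays $5,372.80; OOP now $8,132.80.
Claim 3 — $2,471: deductible met; 40% of $2,471 = $988.40. OOP would hit $9,121.20 > $8,200, so the cap limits the owner to $8,200 − $8,132.80 = $67.20.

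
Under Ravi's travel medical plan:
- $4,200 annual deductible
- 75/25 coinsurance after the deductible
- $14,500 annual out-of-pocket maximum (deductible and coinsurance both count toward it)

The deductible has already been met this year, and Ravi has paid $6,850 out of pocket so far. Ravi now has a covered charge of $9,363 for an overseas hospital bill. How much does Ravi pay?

With the deductible met, the entire $9,363 is subject to coinsurance.
Coinsurance: $9,363 × 25% = $2,340.75.
Year-to-date out-of-pocket becomes $6,850 + $2,340.75 = $9,190.75, still under the $14,500 maximum, so no cap applies.

$2,340.75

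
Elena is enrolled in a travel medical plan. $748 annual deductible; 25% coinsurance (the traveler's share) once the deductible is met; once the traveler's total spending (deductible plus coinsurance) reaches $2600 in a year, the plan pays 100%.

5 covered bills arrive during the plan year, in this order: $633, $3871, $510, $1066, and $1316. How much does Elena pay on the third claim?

Claim 1 ($633): fully absorbed by the deductible. Cost to traveler: $633. OOP to date $633.
Claim 2 ($3871): $115 finishes the deductible; $3756 goes to coinsurance; coinsurance $3756 × 25% = $939. Traveler pays $1054; OOP now $1687.
Claim 3 ($510): deductible met; 25% of $510 = $127.50. Cost to traveler: $127.50. OOP to date $1814.50.

$127.50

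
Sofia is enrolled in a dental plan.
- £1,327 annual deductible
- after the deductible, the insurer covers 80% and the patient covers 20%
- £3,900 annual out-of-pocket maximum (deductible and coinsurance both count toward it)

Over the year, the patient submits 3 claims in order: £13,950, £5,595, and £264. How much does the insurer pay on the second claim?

#1 (£13,950): deductible takes £1,327, £12,623 remains; coinsurance £12,623 × 20% = £2,524.60. Patient owes £3,851.60 (running OOP £3,851.60). Insurer: £13,950 − £3,851.60 = £10,098.40.
#2 (£5,595): 20% coinsurance on £5,595 = £1,119. OOP would hit £4,970.60 > £3,900, so the cap limits the patient to £3,900 − £3,851.60 = £48.40. Insurer: £5,595 − £48.40 = £5,546.60.

£5,546.60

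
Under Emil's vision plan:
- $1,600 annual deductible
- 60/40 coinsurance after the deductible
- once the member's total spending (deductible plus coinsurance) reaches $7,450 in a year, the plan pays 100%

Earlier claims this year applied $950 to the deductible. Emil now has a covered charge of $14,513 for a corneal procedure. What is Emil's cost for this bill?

$950 of the $1,600 deductible is already met, leaving $650.
That leaves $14,513 − $650 = $13,863 for coinsurance.
40% of $13,863 = $5,545.20 falls to the member.
So the member owes $650 + $5,545.20 = $6,195.20 before any cap.
Total out-of-pocket so far would be $950 + $6,195.20 = $7,145.20, below the $7,450 cap — no reduction.

$6,195.20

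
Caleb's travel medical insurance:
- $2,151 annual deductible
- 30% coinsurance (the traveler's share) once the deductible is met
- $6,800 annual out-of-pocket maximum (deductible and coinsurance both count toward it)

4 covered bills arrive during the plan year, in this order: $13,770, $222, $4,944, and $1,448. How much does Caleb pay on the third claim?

$1,096.70

Claim 1 — $13,770: $2,151 finishes the deductible; $11,619 goes to coinsurance; traveler's 30% is $3,485.70. Traveler pays $5,636.70; OOP now $5,636.70.
Claim 2 — $222: deductible met; 30% of $222 = $66.60. Cost to traveler: $66.60. OOP to date $5,703.30.
Claim 3 — $4,944: deductible already satisfied, so traveler's share is 30% × $4,944 = $1,483.20. OOP would hit $7,186.50 > $6,800, so the cap limits the traveler to $6,800 − $5,703.30 = $1,096.70.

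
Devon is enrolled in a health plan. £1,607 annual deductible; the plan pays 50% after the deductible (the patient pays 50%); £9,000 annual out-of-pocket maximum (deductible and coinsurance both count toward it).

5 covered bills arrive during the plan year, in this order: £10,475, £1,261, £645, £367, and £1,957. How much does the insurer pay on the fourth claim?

#1 (£10,475): deductible takes £1,607, £8,868 remains; 50% of £8,868 = £4,434. Cost to patient: £6,041. OOP to date £6,041. Insurer: £10,475 − £6,041 = £4,434.
#2 (£1,261): 50% coinsurance on £1,261 = £630.50. Patient owes £630.50 (running OOP £6,671.50). Insurer: £1,261 − £630.50 = £630.50.
#3 (£645): deductible already satisfied, so patient's share is 50% × £645 = £322.50. Patient owes £322.50 (running OOP £6,994). Insurer: £645 − £322.50 = £322.50.
#4 (£367): deductible met; 50% of £367 = £183.50. Patient pays £183.50; OOP now £7,177.50. Insurer: £367 − £183.50 = £183.50.

£183.50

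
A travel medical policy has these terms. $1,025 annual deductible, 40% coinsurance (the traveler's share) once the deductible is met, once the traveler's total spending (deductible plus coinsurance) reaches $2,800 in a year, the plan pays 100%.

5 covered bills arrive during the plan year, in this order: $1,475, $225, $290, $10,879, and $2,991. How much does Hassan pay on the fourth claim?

$1,389

Claim 1 ($1,475): $1,025 finishes the deductible; $450 goes to coinsurance; coinsurance $450 × 40% = $180. Traveler pays $1,205; OOP now $1,205.
Claim 2 ($225): deductible already satisfied, so traveler's share is 40% × $225 = $90. Cost to traveler: $90. OOP to date $1,295.
Claim 3 ($290): 40% coinsurance on $290 = $116. Cost to traveler: $116. OOP to date $1,411.
Claim 4 ($10,879): deductible already satisfied, so traveler's share is 40% × $10,879 = $4,351.60. That would push OOP to $5,762.60, over the $2,800 cap, so traveler pays $2,800 − $1,411 = $1,389.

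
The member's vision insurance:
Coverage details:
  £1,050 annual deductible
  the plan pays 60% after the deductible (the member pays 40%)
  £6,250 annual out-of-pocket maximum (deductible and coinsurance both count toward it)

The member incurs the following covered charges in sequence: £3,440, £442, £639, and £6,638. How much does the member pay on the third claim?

£255.60

Claim 1 (£3,440): £1,050 to deductible, leaving £2,390; coinsurance £2,390 × 40% = £956. Cost to member: £2,006. OOP to date £2,006.
Claim 2 (£442): deductible met; 40% of £442 = £176.80. Member owes £176.80 (running OOP £2,182.80).
Claim 3 (£639): 40% coinsurance on £639 = £255.60. Cost to member: £255.60. OOP to date £2,438.40.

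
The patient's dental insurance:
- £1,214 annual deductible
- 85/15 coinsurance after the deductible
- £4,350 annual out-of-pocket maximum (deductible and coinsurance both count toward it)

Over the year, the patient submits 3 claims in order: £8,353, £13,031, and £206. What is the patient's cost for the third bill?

£30.90

Claim 1 — £8,353: £1,214 to deductible, leaving £7,139; patient's 15% is £1,070.85. Patient owes £2,284.85 (running OOP £2,284.85).
Claim 2 — £13,031: deductible already satisfied, so patient's share is 15% × £13,031 = £1,954.65. Cost to patient: £1,954.65. OOP to date £4,239.50.
Claim 3 — £206: deductible already satisfied, so patient's share is 15% × £206 = £30.90. Patient owes £30.90 (running OOP £4,270.40).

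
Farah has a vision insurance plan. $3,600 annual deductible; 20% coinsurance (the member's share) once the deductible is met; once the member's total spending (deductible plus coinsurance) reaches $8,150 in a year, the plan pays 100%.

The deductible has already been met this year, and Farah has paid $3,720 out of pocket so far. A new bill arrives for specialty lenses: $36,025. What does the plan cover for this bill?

$31,595

With the deductible met, the entire $36,025 is subject to coinsurance.
Member's 20% share of $36,025 is $7,205.
That would bring total out-of-pocket to $10,925, past the $8,150 cap. The member is capped at $8,150 − $3,720 = $4,430 on this claim.
Insurer pays the balance: $36,025 − $4,430 = $31,595.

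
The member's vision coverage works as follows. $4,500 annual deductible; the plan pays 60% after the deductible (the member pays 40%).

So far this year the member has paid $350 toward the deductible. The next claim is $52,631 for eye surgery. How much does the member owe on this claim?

$23,542.40

Remaining deductible: $4,500 − $350 = $4,150.
After the $4,150 deductible portion, $52,631 − $4,150 = $48,481 is subject to coinsurance.
Member's 40% share of $48,481 is $19,392.40.
Member responsibility: $4,150 + $19,392.40 = $23,542.40.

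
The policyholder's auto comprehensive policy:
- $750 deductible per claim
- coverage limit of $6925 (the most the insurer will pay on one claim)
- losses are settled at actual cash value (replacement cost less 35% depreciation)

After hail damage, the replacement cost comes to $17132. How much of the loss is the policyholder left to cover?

$10207

Depreciate 35%: the covered value is $17132 × 0.65 = $11135.80.
After the deductible, $11135.80 − $750 = $10385.80 remains.
Since $10385.80 > $6925, the payout is capped at $6925.
Out of pocket: $17132 − $6925 = $10207.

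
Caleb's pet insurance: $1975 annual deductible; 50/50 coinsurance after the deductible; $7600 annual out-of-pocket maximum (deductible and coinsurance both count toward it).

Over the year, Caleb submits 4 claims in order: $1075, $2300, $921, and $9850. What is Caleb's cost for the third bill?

$460.50

Claim 1 ($1075): fully absorbed by the deductible. Owner owes $1075 (running OOP $1075).
Claim 2 ($2300): $900 finishes the deductible; $1400 goes to coinsurance; owner's 50% is $700. Cost to owner: $1600. OOP to date $2675.
Claim 3 ($921): deductible met; 50% of $921 = $460.50. Owner pays $460.50; OOP now $3135.50.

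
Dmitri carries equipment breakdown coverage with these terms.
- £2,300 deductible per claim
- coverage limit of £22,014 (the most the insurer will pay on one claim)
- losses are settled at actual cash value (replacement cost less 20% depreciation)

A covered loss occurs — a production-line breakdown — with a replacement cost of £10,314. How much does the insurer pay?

Actual cash value after 20% depreciation: £10,314 × 80% = £8,251.20.
Less the £2,300 deductible: £8,251.20 − £2,300 = £5,951.20.
£5,951.20 ≤ £22,014, so the limit doesn't bind; insurer pays £5,951.20.

£5,951.20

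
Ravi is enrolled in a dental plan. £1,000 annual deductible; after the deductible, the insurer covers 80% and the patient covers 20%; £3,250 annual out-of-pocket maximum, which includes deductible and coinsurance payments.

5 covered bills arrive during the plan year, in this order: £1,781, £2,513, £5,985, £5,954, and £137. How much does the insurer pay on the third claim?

#1 (£1,781): deductible takes £1,000, £781 remains; patient's 20% is £156.20. Patient pays £1,156.20; OOP now £1,156.20. Insurer: £1,781 − £1,156.20 = £624.80.
#2 (£2,513): 20% coinsurance on £2,513 = £502.60. Patient owes £502.60 (running OOP £1,658.80). Insurer: £2,513 − £502.60 = £2,010.40.
#3 (£5,985): deductible met; 20% of £5,985 = £1,197. Patient owes £1,197 (running OOP £2,855.80). Insurer: £5,985 − £1,197 = £4,788.

£4,788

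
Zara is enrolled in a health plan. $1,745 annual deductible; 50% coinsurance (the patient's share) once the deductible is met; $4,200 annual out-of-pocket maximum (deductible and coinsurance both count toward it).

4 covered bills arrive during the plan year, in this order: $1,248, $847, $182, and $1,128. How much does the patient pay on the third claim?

$91

Bill 1, $1,248: all of it applies to the deductible. Patient pays $1,248; OOP now $1,248.
Bill 2, $847: $497 finishes the deductible; $350 goes to coinsurance; coinsurance $350 × 50% = $175. Cost to patient: $672. OOP to date $1,920.
Bill 3, $182: 50% coinsurance on $182 = $91. Patient pays $91; OOP now $2,011.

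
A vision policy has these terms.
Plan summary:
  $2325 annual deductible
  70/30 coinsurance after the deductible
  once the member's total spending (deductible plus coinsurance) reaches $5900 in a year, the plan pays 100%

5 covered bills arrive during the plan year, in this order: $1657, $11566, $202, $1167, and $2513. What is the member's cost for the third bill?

Claim 1 ($1657): all of it applies to the deductible. Cost to member: $1657. OOP to date $1657.
Claim 2 ($11566): $668 finishes the deductible; $10898 goes to coinsurance; member's 30% is $3269.40. Cost to member: $3937.40. OOP to date $5594.40.
Claim 3 ($202): 30% coinsurance on $202 = $60.60. Member pays $60.60; OOP now $5655.

$60.60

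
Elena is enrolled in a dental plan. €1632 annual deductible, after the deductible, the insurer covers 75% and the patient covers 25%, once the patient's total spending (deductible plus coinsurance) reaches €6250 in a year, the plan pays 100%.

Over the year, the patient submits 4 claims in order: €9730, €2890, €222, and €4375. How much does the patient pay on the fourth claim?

Claim 1 — €9730: deductible takes €1632, €8098 remains; patient's 25% is €2024.50. Cost to patient: €3656.50. OOP to date €3656.50.
Claim 2 — €2890: deductible already satisfied, so patient's share is 25% × €2890 = €722.50. Patient pays €722.50; OOP now €4379.
Claim 3 — €222: 25% coinsurance on €222 = €55.50. Cost to patient: €55.50. OOP to date €4434.50.
Claim 4 — €4375: 25% coinsurance on €4375 = €1093.75. Cost to patient: €1093.75. OOP to date €5528.25.

€1093.75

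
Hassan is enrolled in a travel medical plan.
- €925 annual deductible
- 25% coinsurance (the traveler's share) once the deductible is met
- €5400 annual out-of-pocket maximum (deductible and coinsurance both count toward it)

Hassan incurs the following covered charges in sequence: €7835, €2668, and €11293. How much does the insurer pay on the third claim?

Claim 1 — €7835: deductible takes €925, €6910 remains; 25% of €6910 = €1727.50. Cost to traveler: €2652.50. OOP to date €2652.50. Plan pays €7835 − €2652.50 = €5182.50.
Claim 2 — €2668: deductible met; 25% of €2668 = €667. Cost to traveler: €667. OOP to date €3319.50. Insurer: €2668 − €667 = €2001.
Claim 3 — €11293: deductible already satisfied, so traveler's share is 25% × €11293 = €2823.25. Adding that to €3319.50 gives €6142.75, past the €5400 cap; traveler pays only €5400 − €3319.50 = €2080.50. Plan pays €11293 − €2080.50 = €9212.50.

€9212.50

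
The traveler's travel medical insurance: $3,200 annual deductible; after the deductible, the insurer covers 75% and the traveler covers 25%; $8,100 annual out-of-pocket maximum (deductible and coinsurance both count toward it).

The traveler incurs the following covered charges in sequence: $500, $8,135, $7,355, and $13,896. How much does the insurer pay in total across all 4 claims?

$21,786

Claim 1 ($500): entire amount goes to the deductible. Traveler owes $500 (running OOP $500). Plan pays $500 − $500 = $0.
Claim 2 ($8,135): deductible takes $2,700, $5,435 remains; traveler's 25% is $1,358.75. Traveler pays $4,058.75; OOP now $4,558.75. Insurer: $8,135 − $4,058.75 = $4,076.25.
Claim 3 ($7,355): deductible met; 25% of $7,355 = $1,838.75. Traveler owes $1,838.75 (running OOP $6,397.50). Plan pays $7,355 − $1,838.75 = $5,516.25.
Claim 4 ($13,896): deductible already satisfied, so traveler's share is 25% × $13,896 = $3,474. Adding that to $6,397.50 gives $9,871.50, past the $8,100 cap; traveler pays only $8,100 − $6,397.50 = $1,702.50. Plan pays $13,896 − $1,702.50 = $12,193.50.
Insurer total: $0 + $4,076.25 + $5,516.25 + $12,193.50 = $21,786.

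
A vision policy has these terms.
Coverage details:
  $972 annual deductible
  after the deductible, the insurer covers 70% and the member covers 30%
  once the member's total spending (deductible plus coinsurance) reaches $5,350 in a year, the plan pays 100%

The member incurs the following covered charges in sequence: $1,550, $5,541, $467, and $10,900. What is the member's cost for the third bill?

$140.10

Claim 1 ($1,550): deductible takes $972, $578 remains; 30% of $578 = $173.40. Cost to member: $1,145.40. OOP to date $1,145.40.
Claim 2 ($5,541): deductible already satisfied, so member's share is 30% × $5,541 = $1,662.30. Member owes $1,662.30 (running OOP $2,807.70).
Claim 3 ($467): deductible met; 30% of $467 = $140.10. Member pays $140.10; OOP now $2,947.80.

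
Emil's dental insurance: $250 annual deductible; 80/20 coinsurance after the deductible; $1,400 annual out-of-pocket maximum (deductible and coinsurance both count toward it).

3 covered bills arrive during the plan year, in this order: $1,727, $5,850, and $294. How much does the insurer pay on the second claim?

Bill 1, $1,727: $250 to deductible, leaving $1,477; coinsurance $1,477 × 20% = $295.40. Cost to patient: $545.40. OOP to date $545.40. Plan pays $1,727 − $545.40 = $1,181.60.
Bill 2, $5,850: deductible met; 20% of $5,850 = $1,170. Adding that to $545.40 gives $1,715.40, past the $1,400 cap; patient pays only $1,400 − $545.40 = $854.60. Insurer: $5,850 − $854.60 = $4,995.40.

$4,995.40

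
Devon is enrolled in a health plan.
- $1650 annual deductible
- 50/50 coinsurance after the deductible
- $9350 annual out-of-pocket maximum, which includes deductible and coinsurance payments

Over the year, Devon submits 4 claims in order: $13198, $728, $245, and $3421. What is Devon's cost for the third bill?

Claim 1 ($13198): $1650 finishes the deductible; $11548 goes to coinsurance; coinsurance $11548 × 50% = $5774. Patient owes $7424 (running OOP $7424).
Claim 2 ($728): 50% coinsurance on $728 = $364. Patient owes $364 (running OOP $7788).
Claim 3 ($245): deductible met; 50% of $245 = $122.50. Patient owes $122.50 (running OOP $7910.50).

$122.50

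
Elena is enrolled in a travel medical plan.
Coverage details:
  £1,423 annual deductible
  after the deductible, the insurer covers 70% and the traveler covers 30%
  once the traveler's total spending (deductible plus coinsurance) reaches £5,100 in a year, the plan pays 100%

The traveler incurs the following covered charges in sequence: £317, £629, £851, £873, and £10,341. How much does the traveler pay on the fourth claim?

£261.90

Claim 1 (£317): all of it applies to the deductible. Traveler owes £317 (running OOP £317).
Claim 2 (£629): fully absorbed by the deductible. Cost to traveler: £629. OOP to date £946.
Claim 3 (£851): £477 to deductible, leaving £374; 30% of £374 = £112.20. Cost to traveler: £589.20. OOP to date £1,535.20.
Claim 4 (£873): 30% coinsurance on £873 = £261.90. Traveler pays £261.90; OOP now £1,797.10.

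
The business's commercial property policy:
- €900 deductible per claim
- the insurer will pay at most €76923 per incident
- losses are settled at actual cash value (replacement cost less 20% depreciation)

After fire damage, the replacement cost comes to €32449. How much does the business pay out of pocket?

Actual cash value after 20% depreciation: €32449 × 80% = €25959.20.
Subtract the deductible: €25959.20 − €900 = €25059.20.
That's under the €76923 cap, so the insurer reimburses the full €25059.20.
The business bears the rest of the original loss: €32449 − €25059.20 = €7389.80.

€7389.80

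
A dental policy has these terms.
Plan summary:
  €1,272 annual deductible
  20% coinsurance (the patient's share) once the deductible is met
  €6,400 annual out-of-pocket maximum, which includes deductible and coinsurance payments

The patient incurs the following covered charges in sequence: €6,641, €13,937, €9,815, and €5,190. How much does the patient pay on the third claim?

Bill 1, €6,641: €1,272 finishes the deductible; €5,369 goes to coinsurance; 20% of €5,369 = €1,073.80. Patient pays €2,345.80; OOP now €2,345.80.
Bill 2, €13,937: 20% coinsurance on €13,937 = €2,787.40. Patient owes €2,787.40 (running OOP €5,133.20).
Bill 3, €9,815: deductible already satisfied, so patient's share is 20% × €9,815 = €1,963. That would push OOP to €7,096.20, over the €6,400 cap, so patient pays €6,400 − €5,133.20 = €1,266.80.

€1,266.80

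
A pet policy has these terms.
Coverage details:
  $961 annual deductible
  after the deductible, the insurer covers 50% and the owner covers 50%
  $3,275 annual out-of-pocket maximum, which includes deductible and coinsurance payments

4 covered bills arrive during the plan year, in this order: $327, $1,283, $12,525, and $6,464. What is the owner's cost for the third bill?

Bill 1, $327: fully absorbed by the deductible. Owner owes $327 (running OOP $327).
Bill 2, $1,283: $634 finishes the deductible; $649 goes to coinsurance; owner's 50% is $324.50. Owner owes $958.50 (running OOP $1,285.50).
Bill 3, $12,525: 50% coinsurance on $12,525 = $6,262.50. Adding that to $1,285.50 gives $7,548, past the $3,275 cap; owner pays only $3,275 − $1,285.50 = $1,989.50.

$1,989.50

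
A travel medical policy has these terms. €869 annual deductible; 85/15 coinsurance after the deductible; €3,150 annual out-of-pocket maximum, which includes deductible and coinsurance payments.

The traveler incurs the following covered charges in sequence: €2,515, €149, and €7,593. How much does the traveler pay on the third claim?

Bill 1, €2,515: €869 finishes the deductible; €1,646 goes to coinsurance; 15% of €1,646 = €246.90. Traveler owes €1,115.90 (running OOP €1,115.90).
Bill 2, €149: deductible met; 15% of €149 = €22.35. Traveler pays €22.35; OOP now €1,138.25.
Bill 3, €7,593: deductible already satisfied, so traveler's share is 15% × €7,593 = €1,138.95. Traveler owes €1,138.95 (running OOP €2,277.20).

€1,138.95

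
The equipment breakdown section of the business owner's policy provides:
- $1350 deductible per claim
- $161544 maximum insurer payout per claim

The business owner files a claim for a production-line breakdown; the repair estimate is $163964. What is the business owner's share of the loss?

$2420

Subtract the deductible: $163964 − $1350 = $162614.
The $161544 per-incident cap binds; insurer pays $161544.
The business owner bears the rest of the original loss: $163964 − $161544 = $2420.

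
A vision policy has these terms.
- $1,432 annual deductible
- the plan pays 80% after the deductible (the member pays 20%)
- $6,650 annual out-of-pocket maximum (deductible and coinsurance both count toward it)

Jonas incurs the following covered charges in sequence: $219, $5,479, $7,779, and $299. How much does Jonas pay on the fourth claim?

Bill 1, $219: all of it applies to the deductible. Member pays $219; OOP now $219.
Bill 2, $5,479: $1,213 to deductible, leaving $4,266; coinsurance $4,266 × 20% = $853.20. Member pays $2,066.20; OOP now $2,285.20.
Bill 3, $7,779: deductible already satisfied, so member's share is 20% × $7,779 = $1,555.80. Member pays $1,555.80; OOP now $3,841.
Bill 4, $299: deductible met; 20% of $299 = $59.80. Member pays $59.80; OOP now $3,900.80.

$59.80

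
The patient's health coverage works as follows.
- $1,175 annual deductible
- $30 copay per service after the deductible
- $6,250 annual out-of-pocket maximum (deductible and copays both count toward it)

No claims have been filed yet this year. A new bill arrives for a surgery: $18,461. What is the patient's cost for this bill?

$1,205

Nothing has been paid toward the $1,175 deductible, so the first $1,175 of this charge is applied there.
That leaves $18,461 − $1,175 = $17,286 for the copay.
Copay on this service: $30.
Patient responsibility before any cap: $1,175 + $30 = $1,205.
Total out-of-pocket so far would be $0 + $1,205 = $1,205, below the $6,250 cap — no reduction.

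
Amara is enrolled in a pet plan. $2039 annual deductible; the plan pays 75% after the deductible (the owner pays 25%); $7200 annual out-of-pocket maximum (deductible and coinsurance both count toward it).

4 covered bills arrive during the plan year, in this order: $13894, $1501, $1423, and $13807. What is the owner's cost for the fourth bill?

$1466.25

Claim 1 ($13894): $2039 finishes the deductible; $11855 goes to coinsurance; owner's 25% is $2963.75. Owner pays $5002.75; OOP now $5002.75.
Claim 2 ($1501): deductible already satisfied, so owner's share is 25% × $1501 = $375.25. Owner owes $375.25 (running OOP $5378).
Claim 3 ($1423): deductible met; 25% of $1423 = $355.75. Cost to owner: $355.75. OOP to date $5733.75.
Claim 4 ($13807): 25% coinsurance on $13807 = $3451.75. That would push OOP to $9185.50, over the $7200 cap, so owner pays $7200 − $5733.75 = $1466.25.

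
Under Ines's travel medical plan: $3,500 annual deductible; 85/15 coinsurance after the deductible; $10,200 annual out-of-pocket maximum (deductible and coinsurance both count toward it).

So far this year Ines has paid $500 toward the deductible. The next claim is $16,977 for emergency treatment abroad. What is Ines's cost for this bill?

$5,096.55

$500 of the $3,500 deductible is already met, leaving $3,000.
The remaining $13,977 (= $16,977 − $3,000) moves to coinsurance.
Coinsurance: $13,977 × 15% = $2,096.55.
Traveler responsibility before any cap: $3,000 + $2,096.55 = $5,096.55.
Cumulative spending $500 + $5,096.55 = $5,596.55 stays under the $10,200 maximum.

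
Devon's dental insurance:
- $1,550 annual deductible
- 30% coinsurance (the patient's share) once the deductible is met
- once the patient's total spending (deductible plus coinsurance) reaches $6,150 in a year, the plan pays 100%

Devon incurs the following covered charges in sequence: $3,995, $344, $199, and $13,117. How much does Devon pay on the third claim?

$59.70

#1 ($3,995): $1,550 to deductible, leaving $2,445; coinsurance $2,445 × 30% = $733.50. Patient pays $2,283.50; OOP now $2,283.50.
#2 ($344): deductible already satisfied, so patient's share is 30% × $344 = $103.20. Patient owes $103.20 (running OOP $2,386.70).
#3 ($199): 30% coinsurance on $199 = $59.70. Cost to patient: $59.70. OOP to date $2,446.40.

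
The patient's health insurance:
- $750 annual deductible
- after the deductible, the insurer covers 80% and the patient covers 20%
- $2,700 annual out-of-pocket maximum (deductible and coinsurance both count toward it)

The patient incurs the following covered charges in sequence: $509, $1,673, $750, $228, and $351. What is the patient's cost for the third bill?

$150

Claim 1 — $509: fully absorbed by the deductible. Cost to patient: $509. OOP to date $509.
Claim 2 — $1,673: $241 to deductible, leaving $1,432; coinsurance $1,432 × 20% = $286.40. Patient pays $527.40; OOP now $1,036.40.
Claim 3 — $750: 20% coinsurance on $750 = $150. Patient pays $150; OOP now $1,186.40.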